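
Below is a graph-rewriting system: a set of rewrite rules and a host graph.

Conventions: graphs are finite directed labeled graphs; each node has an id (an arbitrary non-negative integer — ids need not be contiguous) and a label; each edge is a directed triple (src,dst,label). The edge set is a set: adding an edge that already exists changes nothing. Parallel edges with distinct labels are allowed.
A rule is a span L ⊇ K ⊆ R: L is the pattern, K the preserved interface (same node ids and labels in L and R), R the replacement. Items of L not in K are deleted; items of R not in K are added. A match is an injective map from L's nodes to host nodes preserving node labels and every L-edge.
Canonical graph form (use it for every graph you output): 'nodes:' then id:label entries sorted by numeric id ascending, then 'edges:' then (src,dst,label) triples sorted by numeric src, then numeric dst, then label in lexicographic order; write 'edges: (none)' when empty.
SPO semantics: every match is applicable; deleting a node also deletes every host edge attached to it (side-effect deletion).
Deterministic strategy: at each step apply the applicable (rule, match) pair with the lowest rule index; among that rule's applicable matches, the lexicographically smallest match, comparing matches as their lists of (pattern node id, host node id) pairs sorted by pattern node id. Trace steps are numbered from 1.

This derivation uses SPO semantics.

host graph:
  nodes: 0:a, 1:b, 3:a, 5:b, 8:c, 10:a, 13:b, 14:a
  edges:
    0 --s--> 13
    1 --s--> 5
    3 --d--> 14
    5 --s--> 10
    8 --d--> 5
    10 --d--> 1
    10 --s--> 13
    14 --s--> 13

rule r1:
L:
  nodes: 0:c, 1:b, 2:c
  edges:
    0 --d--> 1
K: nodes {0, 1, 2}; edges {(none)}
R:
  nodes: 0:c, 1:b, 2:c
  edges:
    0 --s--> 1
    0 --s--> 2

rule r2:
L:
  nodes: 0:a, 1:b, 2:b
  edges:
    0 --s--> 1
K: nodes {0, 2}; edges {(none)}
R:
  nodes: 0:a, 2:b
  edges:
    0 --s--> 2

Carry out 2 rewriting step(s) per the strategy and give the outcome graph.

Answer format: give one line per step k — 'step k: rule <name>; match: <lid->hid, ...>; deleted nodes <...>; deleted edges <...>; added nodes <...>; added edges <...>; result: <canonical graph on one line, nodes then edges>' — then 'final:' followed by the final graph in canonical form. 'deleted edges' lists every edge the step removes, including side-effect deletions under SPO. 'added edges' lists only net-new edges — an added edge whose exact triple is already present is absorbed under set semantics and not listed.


step 1: rule r2; match: 0->0, 1->13, 2->1; deleted nodes 13; deleted edges (0,13,s); (10,13,s); (14,13,s); added nodes (none); added edges (0,1,s); result: nodes: 0:a, 1:b, 3:a, 5:b, 8:c, 10:a, 14:a edges: (0,1,s); (1,5,s); (3,14,d); (5,10,s); (8,5,d); (10,1,d)
step 2: rule r2; match: 0->0, 1->1, 2->5; deleted nodes 1; deleted edges (0,1,s); (1,5,s); (10,1,d); added nodes (none); added edges (0,5,s); result: nodes: 0:a, 3:a, 5:b, 8:c, 10:a, 14:a edges: (0,5,s); (3,14,d); (5,10,s); (8,5,d)
final:
nodes: 0:a, 3:a, 5:b, 8:c, 10:a, 14:a
edges: (0,5,s); (3,14,d); (5,10,s); (8,5,d)


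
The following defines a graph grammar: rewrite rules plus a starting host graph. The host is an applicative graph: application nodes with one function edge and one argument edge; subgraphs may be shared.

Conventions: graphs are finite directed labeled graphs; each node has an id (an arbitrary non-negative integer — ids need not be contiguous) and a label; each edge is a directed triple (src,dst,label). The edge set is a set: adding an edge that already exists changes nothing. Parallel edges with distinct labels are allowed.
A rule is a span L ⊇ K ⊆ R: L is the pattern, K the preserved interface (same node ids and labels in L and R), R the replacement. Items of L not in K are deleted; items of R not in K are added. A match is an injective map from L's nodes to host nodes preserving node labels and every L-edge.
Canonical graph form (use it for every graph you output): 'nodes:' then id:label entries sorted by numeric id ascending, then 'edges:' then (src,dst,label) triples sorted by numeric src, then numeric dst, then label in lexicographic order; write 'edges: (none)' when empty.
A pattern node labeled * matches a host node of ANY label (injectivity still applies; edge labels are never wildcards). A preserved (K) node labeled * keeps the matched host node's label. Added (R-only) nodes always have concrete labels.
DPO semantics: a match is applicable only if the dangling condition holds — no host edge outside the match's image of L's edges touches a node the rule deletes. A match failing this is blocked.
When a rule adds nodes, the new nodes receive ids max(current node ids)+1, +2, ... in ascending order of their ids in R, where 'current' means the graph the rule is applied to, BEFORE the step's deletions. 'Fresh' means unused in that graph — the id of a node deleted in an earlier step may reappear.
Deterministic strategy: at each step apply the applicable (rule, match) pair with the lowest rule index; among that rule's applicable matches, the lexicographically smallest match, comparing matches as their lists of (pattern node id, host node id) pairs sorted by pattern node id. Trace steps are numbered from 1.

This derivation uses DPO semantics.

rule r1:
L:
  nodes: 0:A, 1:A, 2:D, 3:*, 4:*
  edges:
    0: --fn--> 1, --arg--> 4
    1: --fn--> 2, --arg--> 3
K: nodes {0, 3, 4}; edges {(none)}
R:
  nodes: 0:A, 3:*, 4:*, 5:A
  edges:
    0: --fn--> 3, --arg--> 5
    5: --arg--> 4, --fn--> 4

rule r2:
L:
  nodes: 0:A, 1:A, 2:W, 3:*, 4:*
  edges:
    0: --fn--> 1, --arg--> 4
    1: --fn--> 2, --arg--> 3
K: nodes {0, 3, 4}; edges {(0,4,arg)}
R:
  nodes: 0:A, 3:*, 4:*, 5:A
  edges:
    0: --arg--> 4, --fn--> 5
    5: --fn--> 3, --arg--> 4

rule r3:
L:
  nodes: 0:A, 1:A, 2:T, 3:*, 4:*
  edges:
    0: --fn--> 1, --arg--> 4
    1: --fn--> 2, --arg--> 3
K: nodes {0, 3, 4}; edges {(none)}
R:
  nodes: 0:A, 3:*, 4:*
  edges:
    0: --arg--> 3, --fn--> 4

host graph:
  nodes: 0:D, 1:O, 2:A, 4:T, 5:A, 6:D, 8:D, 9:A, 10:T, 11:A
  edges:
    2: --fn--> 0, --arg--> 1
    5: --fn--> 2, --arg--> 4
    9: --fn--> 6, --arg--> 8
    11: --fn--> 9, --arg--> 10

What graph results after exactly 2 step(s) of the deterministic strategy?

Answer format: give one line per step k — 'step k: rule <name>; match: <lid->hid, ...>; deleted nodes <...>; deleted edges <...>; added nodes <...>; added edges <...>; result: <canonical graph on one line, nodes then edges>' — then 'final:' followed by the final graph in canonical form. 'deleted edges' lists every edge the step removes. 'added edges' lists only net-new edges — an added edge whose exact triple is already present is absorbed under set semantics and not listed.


step 1: rule r1; match: 0->5, 1->2, 2->0, 3->1, 4->4; deleted nodes 0, 2; deleted edges (2,0,fn); (2,1,arg); (5,2,fn); (5,4,arg); added nodes 12; added edges (5,1,fn); (5,12,arg); (12,4,arg); (12,4,fn); result: nodes: 1:O, 4:T, 5:A, 6:D, 8:D, 9:A, 10:T, 11:A, 12:A edges: (5,1,fn); (5,12,arg); (9,6,fn); (9,8,arg); (11,9,fn); (11,10,arg); (12,4,arg); (12,4,fn)
step 2: rule r1; match: 0->11, 1->9, 2->6, 3->8, 4->10; deleted nodes 6, 9; deleted edges (9,6,fn); (9,8,arg); (11,9,fn); (11,10,arg); added nodes 13; added edges (11,8,fn); (11,13,arg); (13,10,arg); (13,10,fn); result: nodes: 1:O, 4:T, 5:A, 8:D, 10:T, 11:A, 12:A, 13:A edges: (5,1,fn); (5,12,arg); (11,8,fn); (11,13,arg); (12,4,arg); (12,4,fn); (13,10,arg); (13,10,fn)
final:
nodes: 1:O, 4:T, 5:A, 8:D, 10:T, 11:A, 12:A, 13:A
edges: (5,1,fn); (5,12,arg); (11,8,fn); (11,13,arg); (12,4,arg); (12,4,fn); (13,10,arg); (13,10,fn)


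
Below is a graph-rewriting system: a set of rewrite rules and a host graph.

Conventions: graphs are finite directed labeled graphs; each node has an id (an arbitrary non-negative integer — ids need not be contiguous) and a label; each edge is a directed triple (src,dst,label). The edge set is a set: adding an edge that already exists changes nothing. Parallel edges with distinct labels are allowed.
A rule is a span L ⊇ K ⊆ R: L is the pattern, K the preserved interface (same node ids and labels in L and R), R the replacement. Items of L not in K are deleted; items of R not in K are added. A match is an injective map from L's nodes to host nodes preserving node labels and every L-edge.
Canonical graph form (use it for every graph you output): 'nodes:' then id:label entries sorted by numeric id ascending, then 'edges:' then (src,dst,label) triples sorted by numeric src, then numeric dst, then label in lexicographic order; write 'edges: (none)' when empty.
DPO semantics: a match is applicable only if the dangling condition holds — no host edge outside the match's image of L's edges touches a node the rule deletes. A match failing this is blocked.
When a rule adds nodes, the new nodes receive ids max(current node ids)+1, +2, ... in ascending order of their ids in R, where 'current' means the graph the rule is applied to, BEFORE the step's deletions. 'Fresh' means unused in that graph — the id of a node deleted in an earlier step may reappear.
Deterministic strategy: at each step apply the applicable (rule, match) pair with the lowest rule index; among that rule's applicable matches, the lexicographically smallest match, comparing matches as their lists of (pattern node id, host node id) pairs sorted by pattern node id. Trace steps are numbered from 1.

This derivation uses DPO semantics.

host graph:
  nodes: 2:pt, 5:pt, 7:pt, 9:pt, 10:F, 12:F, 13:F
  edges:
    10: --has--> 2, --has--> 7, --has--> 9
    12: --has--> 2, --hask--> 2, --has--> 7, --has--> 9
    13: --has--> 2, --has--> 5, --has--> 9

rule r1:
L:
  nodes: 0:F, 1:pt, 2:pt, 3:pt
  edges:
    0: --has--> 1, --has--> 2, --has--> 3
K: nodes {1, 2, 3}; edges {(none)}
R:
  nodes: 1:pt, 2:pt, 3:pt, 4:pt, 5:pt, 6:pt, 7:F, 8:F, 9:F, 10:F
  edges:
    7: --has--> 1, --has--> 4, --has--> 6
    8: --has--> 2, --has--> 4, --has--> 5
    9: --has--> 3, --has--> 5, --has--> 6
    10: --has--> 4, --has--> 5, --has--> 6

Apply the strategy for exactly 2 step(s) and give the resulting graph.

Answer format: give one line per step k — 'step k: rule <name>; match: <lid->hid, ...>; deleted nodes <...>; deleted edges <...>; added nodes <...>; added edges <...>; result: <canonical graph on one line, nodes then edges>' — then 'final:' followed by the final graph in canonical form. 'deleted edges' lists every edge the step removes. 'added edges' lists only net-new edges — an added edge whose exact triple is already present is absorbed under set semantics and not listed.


step 1: rule r1; match: 0->10, 1->2, 2->7, 3->9; deleted nodes 10; deleted edges (10,2,has); (10,7,has); (10,9,has); added nodes 14, 15, 16, 17, 18, 19, 20; added edges (17,2,has); (17,14,has); (17,16,has); (18,7,has); (18,14,has); (18,15,has); (19,9,has); (19,15,has); (19,16,has); (20,14,has); (20,15,has); (20,16,has); result: nodes: 2:pt, 5:pt, 7:pt, 9:pt, 12:F, 13:F, 14:pt, 15:pt, 16:pt, 17:F, 18:F, 19:F, 20:F edges: (12,2,has); (12,2,hask); (12,7,has); (12,9,has); (13,2,has); (13,5,has); (13,9,has); (17,2,has); (17,14,has); (17,16,has); (18,7,has); (18,14,has); (18,15,has); (19,9,has); (19,15,has); (19,16,has); (20,14,has); (20,15,has); (20,16,has)
step 2: rule r1; match: 0->13, 1->2, 2->5, 3->9; deleted nodes 13; deleted edges (13,2,has); (13,5,has); (13,9,has); added nodes 21, 22, 23, 24, 25, 26, 27; added edges (24,2,has); (24,21,has); (24,23,has); (25,5,has); (25,21,has); (25,22,has); (26,9,has); (26,22,has); (26,23,has); (27,21,has); (27,22,has); (27,23,has); result: nodes: 2:pt, 5:pt, 7:pt, 9:pt, 12:F, 14:pt, 15:pt, 16:pt, 17:F, 18:F, 19:F, 20:F, 21:pt, 22:pt, 23:pt, 24:F, 25:F, 26:F, 27:F edges: (12,2,has); (12,2,hask); (12,7,has); (12,9,has); (17,2,has); (17,14,has); (17,16,has); (18,7,has); (18,14,has); (18,15,has); (19,9,has); (19,15,has); (19,16,has); (20,14,has); (20,15,has); (20,16,has); (24,2,has); (24,21,has); (24,23,has); (25,5,has); (25,21,has); (25,22,has); (26,9,has); (26,22,has); (26,23,has); (27,21,has); (27,22,has); (27,23,has)
final:
nodes: 2:pt, 5:pt, 7:pt, 9:pt, 12:F, 14:pt, 15:pt, 16:pt, 17:F, 18:F, 19:F, 20:F, 21:pt, 22:pt, 23:pt, 24:F, 25:F, 26:F, 27:F
edges: (12,2,has); (12,2,hask); (12,7,has); (12,9,has); (17,2,has); (17,14,has); (17,16,has); (18,7,has); (18,14,has); (18,15,has); (19,9,has); (19,15,has); (19,16,has); (20,14,has); (20,15,has); (20,16,has); (24,2,has); (24,21,has); (24,23,has); (25,5,has); (25,21,has); (25,22,has); (26,9,has); (26,22,has); (26,23,has); (27,21,has); (27,22,has); (27,23,has)


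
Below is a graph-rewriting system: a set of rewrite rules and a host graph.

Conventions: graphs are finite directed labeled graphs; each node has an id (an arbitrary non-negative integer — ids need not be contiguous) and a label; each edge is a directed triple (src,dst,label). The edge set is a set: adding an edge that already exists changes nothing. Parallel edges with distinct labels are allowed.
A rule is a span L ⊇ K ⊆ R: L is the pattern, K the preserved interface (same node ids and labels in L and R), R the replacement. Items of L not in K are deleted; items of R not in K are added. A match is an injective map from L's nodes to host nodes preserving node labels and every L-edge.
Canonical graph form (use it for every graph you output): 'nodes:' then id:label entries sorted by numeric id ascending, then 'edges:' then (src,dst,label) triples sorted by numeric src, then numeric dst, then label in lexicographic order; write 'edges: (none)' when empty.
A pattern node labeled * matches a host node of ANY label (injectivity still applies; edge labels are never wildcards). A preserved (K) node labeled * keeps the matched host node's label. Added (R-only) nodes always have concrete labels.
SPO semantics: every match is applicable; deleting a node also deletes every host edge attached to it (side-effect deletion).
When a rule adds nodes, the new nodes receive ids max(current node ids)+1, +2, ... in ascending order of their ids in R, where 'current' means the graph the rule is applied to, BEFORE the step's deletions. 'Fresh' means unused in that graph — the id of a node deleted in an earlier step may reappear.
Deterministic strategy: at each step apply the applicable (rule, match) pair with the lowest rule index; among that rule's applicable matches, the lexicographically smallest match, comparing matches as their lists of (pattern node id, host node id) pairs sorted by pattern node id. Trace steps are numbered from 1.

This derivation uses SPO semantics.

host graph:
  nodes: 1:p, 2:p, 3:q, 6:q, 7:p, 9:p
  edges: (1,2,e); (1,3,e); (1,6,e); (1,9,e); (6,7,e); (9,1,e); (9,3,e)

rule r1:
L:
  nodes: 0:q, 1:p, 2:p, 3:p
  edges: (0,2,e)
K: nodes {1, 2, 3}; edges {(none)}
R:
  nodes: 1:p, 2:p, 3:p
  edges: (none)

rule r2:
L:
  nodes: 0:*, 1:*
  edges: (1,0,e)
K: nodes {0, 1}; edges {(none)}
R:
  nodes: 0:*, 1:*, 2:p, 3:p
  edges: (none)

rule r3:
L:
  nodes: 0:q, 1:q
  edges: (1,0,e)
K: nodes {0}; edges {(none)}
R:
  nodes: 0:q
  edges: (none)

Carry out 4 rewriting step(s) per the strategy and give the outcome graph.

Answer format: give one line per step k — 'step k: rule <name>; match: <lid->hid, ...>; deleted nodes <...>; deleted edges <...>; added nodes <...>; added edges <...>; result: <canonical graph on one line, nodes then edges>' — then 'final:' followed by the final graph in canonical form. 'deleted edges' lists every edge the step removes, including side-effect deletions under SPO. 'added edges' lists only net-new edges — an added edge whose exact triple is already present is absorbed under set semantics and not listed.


step 1: rule r1; match: 0->6, 1->1, 2->7, 3->2; deleted nodes 6; deleted edges (1,6,e); (6,7,e); added nodes (none); added edges (none); result: nodes: 1:p, 2:p, 3:q, 7:p, 9:p edges: (1,2,e); (1,3,e); (1,9,e); (9,1,e); (9,3,e)
step 2: rule r2; match: 0->1, 1->9; deleted nodes (none); deleted edges (9,1,e); added nodes 10, 11; added edges (none); result: nodes: 1:p, 2:p, 3:q, 7:p, 9:p, 10:p, 11:p edges: (1,2,e); (1,3,e); (1,9,e); (9,3,e)
step 3: rule r2; match: 0->2, 1->1; deleted nodes (none); deleted edges (1,2,e); added nodes 12, 13; added edges (none); result: nodes: 1:p, 2:p, 3:q, 7:p, 9:p, 10:p, 11:p, 12:p, 13:p edges: (1,3,e); (1,9,e); (9,3,e)
step 4: rule r2; match: 0->3, 1->1; deleted nodes (none); deleted edges (1,3,e); added nodes 14, 15; added edges (none); result: nodes: 1:p, 2:p, 3:q, 7:p, 9:p, 10:p, 11:p, 12:p, 13:p, 14:p, 15:p edges: (1,9,e); (9,3,e)
final:
nodes: 1:p, 2:p, 3:q, 7:p, 9:p, 10:p, 11:p, 12:p, 13:p, 14:p, 15:p
edges: (1,9,e); (9,3,e)


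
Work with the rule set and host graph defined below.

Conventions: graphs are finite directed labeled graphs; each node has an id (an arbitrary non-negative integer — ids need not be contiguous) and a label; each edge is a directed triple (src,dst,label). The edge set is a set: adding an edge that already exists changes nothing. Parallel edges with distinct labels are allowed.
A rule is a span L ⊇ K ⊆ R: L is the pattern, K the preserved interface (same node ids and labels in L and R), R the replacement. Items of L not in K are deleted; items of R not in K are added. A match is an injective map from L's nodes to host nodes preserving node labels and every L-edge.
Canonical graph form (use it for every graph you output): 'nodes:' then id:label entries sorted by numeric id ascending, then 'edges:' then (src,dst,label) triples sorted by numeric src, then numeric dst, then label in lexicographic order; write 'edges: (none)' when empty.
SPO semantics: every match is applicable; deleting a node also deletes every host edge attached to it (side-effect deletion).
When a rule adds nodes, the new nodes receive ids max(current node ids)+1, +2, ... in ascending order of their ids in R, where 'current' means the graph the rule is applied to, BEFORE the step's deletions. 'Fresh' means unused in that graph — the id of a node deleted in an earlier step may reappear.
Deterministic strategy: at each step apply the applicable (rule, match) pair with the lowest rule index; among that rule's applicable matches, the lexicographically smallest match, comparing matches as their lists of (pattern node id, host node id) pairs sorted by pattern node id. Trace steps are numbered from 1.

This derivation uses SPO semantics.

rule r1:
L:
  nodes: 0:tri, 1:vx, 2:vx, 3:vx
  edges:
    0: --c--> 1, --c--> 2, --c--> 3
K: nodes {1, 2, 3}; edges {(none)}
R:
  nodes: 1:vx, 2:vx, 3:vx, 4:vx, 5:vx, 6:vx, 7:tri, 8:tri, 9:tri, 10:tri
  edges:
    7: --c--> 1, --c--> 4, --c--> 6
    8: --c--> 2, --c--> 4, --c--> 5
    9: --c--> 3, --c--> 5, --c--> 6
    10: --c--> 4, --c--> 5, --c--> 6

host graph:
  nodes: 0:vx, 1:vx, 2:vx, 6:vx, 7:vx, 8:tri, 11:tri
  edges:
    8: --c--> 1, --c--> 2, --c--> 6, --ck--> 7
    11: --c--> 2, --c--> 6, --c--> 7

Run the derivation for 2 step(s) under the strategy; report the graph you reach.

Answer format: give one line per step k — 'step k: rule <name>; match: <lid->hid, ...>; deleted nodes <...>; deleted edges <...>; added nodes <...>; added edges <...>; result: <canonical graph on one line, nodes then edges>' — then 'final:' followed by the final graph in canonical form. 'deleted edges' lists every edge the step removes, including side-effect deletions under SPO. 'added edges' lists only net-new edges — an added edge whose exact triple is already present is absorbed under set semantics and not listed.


step 1: rule r1; match: 0->8, 1->1, 2->2, 3->6; deleted nodes 8; deleted edges (8,1,c); (8,2,c); (8,6,c); (8,7,ck); added nodes 12, 13, 14, 15, 16, 17, 18; added edges (15,1,c); (15,12,c); (15,14,c); (16,2,c); (16,12,c); (16,13,c); (17,6,c); (17,13,c); (17,14,c); (18,12,c); (18,13,c); (18,14,c); result: nodes: 0:vx, 1:vx, 2:vx, 6:vx, 7:vx, 11:tri, 12:vx, 13:vx, 14:vx, 15:tri, 16:tri, 17:tri, 18:tri edges: (11,2,c); (11,6,c); (11,7,c); (15,1,c); (15,12,c); (15,14,c); (16,2,c); (16,12,c); (16,13,c); (17,6,c); (17,13,c); (17,14,c); (18,12,c); (18,13,c); (18,14,c)
step 2: rule r1; match: 0->11, 1->2, 2->6, 3->7; deleted nodes 11; deleted edges (11,2,c); (11,6,c); (11,7,c); added nodes 19, 20, 21, 22, 23, 24, 25; added edges (22,2,c); (22,19,c); (22,21,c); (23,6,c); (23,19,c); (23,20,c); (24,7,c); (24,20,c); (24,21,c); (25,19,c); (25,20,c); (25,21,c); result: nodes: 0:vx, 1:vx, 2:vx, 6:vx, 7:vx, 12:vx, 13:vx, 14:vx, 15:tri, 16:tri, 17:tri, 18:tri, 19:vx, 20:vx, 21:vx, 22:tri, 23:tri, 24:tri, 25:tri edges: (15,1,c); (15,12,c); (15,14,c); (16,2,c); (16,12,c); (16,13,c); (17,6,c); (17,13,c); (17,14,c); (18,12,c); (18,13,c); (18,14,c); (22,2,c); (22,19,c); (22,21,c); (23,6,c); (23,19,c); (23,20,c); (24,7,c); (24,20,c); (24,21,c); (25,19,c); (25,20,c); (25,21,c)
final:
nodes: 0:vx, 1:vx, 2:vx, 6:vx, 7:vx, 12:vx, 13:vx, 14:vx, 15:tri, 16:tri, 17:tri, 18:tri, 19:vx, 20:vx, 21:vx, 22:tri, 23:tri, 24:tri, 25:tri
edges: (15,1,c); (15,12,c); (15,14,c); (16,2,c); (16,12,c); (16,13,c); (17,6,c); (17,13,c); (17,14,c); (18,12,c); (18,13,c); (18,14,c); (22,2,c); (22,19,c); (22,21,c); (23,6,c); (23,19,c); (23,20,c); (24,7,c); (24,20,c); (24,21,c); (25,19,c); (25,20,c); (25,21,c)


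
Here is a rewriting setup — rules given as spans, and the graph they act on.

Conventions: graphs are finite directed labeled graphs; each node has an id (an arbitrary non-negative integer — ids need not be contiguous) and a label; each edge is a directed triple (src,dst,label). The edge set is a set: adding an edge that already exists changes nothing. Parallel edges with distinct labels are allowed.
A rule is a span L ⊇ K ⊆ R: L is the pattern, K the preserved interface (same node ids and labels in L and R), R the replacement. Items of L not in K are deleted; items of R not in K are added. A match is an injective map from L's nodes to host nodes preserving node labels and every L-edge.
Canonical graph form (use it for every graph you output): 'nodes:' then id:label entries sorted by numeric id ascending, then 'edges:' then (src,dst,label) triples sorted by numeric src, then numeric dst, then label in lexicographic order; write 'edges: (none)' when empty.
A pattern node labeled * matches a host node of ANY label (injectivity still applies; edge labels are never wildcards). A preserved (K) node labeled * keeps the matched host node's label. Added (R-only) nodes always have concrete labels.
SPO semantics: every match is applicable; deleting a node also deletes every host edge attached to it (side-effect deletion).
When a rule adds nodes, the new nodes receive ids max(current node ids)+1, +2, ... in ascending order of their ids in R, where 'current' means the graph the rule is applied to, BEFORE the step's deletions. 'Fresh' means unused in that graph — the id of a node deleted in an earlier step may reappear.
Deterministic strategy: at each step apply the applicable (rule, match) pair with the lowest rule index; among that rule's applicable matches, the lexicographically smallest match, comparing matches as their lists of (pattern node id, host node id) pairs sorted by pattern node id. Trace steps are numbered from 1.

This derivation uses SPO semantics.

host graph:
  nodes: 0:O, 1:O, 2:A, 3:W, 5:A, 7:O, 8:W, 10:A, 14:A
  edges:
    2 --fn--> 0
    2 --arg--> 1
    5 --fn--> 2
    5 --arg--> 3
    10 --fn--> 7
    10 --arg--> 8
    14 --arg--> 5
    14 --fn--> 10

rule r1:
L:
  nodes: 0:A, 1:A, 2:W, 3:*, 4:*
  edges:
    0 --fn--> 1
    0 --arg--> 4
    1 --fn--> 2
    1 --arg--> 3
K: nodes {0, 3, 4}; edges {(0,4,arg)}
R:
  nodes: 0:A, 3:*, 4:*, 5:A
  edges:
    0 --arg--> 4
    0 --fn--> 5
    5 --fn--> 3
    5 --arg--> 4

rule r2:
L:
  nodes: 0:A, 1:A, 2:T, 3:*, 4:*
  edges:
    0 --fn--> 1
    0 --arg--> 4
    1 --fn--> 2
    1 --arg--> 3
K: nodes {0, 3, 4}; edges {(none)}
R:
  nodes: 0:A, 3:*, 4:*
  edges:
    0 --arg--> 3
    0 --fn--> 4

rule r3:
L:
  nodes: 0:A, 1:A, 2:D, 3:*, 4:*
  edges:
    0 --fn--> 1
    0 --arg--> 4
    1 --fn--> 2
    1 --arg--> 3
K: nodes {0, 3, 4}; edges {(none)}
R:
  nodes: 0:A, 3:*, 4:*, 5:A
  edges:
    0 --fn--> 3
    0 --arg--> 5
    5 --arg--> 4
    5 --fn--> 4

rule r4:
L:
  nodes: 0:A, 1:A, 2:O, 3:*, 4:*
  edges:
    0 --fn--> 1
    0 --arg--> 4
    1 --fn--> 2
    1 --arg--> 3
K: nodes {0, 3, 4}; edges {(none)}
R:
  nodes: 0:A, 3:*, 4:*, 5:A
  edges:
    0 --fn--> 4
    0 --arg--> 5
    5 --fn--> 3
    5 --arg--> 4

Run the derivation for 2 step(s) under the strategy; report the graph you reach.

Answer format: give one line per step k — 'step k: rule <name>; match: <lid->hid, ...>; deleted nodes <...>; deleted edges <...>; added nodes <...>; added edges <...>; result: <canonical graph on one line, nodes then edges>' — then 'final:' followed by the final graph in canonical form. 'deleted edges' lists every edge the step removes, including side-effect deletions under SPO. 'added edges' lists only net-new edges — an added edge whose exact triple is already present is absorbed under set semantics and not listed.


step 1: rule r4; match: 0->5, 1->2, 2->0, 3->1, 4->3; deleted nodes 0, 2; deleted edges (2,0,fn); (2,1,arg); (5,2,fn); (5,3,arg); added nodes 15; added edges (5,3,fn); (5,15,arg); (15,1,fn); (15,3,arg); result: nodes: 1:O, 3:W, 5:A, 7:O, 8:W, 10:A, 14:A, 15:A edges: (5,3,fn); (5,15,arg); (10,7,fn); (10,8,arg); (14,5,arg); (14,10,fn); (15,1,fn); (15,3,arg)
step 2: rule r4; match: 0->14, 1->10, 2->7, 3->8, 4->5; deleted nodes 7, 10; deleted edges (10,7,fn); (10,8,arg); (14,5,arg); (14,10,fn); added nodes 16; added edges (14,5,fn); (14,16,arg); (16,5,arg); (16,8,fn); result: nodes: 1:O, 3:W, 5:A, 8:W, 14:A, 15:A, 16:A edges: (5,3,fn); (5,15,arg); (14,5,fn); (14,16,arg); (15,1,fn); (15,3,arg); (16,5,arg); (16,8,fn)
final:
nodes: 1:O, 3:W, 5:A, 8:W, 14:A, 15:A, 16:A
edges: (5,3,fn); (5,15,arg); (14,5,fn); (14,16,arg); (15,1,fn); (15,3,arg); (16,5,arg); (16,8,fn)


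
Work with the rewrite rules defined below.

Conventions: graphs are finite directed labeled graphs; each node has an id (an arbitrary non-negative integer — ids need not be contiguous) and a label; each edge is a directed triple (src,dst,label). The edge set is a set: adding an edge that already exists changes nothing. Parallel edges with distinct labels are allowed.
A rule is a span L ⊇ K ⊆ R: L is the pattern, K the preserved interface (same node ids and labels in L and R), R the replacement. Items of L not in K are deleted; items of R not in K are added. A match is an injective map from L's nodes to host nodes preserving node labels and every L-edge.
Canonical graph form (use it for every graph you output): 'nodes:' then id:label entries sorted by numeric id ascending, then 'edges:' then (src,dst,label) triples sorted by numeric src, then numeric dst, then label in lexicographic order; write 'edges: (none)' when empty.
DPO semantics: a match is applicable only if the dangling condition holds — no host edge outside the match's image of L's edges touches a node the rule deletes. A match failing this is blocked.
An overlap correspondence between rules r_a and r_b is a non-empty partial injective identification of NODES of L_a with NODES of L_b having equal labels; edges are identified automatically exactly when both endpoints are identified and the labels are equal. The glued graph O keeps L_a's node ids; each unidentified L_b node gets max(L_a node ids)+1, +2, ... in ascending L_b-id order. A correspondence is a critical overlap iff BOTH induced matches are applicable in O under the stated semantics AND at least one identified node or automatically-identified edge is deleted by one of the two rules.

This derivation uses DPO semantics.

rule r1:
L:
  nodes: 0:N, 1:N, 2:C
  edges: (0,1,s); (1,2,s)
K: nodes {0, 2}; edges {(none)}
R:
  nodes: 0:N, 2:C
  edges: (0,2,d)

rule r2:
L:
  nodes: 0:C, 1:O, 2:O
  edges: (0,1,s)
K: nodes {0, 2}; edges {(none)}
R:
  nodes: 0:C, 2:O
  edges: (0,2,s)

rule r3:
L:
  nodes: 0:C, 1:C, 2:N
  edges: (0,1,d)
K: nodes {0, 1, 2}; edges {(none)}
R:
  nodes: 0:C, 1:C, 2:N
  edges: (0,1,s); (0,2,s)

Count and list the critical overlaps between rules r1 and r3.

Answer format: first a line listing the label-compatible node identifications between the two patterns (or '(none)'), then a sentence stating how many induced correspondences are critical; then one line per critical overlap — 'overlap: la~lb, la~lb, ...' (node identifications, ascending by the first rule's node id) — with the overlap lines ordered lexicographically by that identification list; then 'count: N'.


label-compatible node identifications between L(r1) and L(r3): 0~2, 1~2, 2~0, 2~1
3 of the induced correspondences are critical overlaps of r1 and r3.
overlap: 1~2
overlap: 1~2, 2~0
overlap: 1~2, 2~1
count: 3


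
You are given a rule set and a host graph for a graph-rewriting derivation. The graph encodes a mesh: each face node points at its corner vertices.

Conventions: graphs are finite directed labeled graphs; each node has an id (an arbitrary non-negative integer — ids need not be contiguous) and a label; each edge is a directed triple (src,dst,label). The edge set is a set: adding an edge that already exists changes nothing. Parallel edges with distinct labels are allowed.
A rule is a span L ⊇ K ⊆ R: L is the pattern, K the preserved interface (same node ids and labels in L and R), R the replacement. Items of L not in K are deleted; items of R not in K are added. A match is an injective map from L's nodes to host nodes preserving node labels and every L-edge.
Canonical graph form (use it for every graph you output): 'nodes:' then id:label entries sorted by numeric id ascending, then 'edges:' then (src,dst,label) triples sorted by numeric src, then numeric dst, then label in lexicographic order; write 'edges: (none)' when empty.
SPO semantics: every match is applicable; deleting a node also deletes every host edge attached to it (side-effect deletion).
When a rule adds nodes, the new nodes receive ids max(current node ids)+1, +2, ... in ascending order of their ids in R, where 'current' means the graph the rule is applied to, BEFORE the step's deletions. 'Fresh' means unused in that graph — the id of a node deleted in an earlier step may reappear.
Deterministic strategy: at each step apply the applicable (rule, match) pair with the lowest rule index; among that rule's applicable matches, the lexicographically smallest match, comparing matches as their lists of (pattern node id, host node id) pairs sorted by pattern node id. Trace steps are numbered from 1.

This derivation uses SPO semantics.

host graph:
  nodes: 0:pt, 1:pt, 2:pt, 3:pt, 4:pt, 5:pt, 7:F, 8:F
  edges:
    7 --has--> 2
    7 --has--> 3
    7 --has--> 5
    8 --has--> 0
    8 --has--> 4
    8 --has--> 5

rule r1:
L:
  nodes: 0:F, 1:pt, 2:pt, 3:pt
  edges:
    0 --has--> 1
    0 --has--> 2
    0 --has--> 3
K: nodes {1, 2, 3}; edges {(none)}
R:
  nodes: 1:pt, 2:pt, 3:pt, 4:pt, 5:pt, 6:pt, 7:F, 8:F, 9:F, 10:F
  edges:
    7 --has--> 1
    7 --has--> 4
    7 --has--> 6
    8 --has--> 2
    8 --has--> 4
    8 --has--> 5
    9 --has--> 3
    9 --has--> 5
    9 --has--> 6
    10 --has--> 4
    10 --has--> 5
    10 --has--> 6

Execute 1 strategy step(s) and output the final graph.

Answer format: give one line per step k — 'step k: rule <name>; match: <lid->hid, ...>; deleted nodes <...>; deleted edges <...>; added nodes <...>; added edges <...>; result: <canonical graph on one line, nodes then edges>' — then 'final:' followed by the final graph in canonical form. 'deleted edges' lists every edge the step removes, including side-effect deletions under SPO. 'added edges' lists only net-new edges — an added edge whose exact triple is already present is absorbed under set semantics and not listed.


step 1: rule r1; match: 0->7, 1->2, 2->3, 3->5; deleted nodes 7; deleted edges (7,2,has); (7,3,has); (7,5,has); added nodes 9, 10, 11, 12, 13, 14, 15; added edges (12,2,has); (12,9,has); (12,11,has); (13,3,has); (13,9,has); (13,10,has); (14,5,has); (14,10,has); (14,11,has); (15,9,has); (15,10,has); (15,11,has); result: nodes: 0:pt, 1:pt, 2:pt, 3:pt, 4:pt, 5:pt, 8:F, 9:pt, 10:pt, 11:pt, 12:F, 13:F, 14:F, 15:F edges: (8,0,has); (8,4,has); (8,5,has); (12,2,has); (12,9,has); (12,11,has); (13,3,has); (13,9,has); (13,10,has); (14,5,has); (14,10,has); (14,11,has); (15,9,has); (15,10,has); (15,11,has)
final:
nodes: 0:pt, 1:pt, 2:pt, 3:pt, 4:pt, 5:pt, 8:F, 9:pt, 10:pt, 11:pt, 12:F, 13:F, 14:F, 15:F
edges: (8,0,has); (8,4,has); (8,5,has); (12,2,has); (12,9,has); (12,11,has); (13,3,has); (13,9,has); (13,10,has); (14,5,has); (14,10,has); (14,11,has); (15,9,has); (15,10,has); (15,11,has)


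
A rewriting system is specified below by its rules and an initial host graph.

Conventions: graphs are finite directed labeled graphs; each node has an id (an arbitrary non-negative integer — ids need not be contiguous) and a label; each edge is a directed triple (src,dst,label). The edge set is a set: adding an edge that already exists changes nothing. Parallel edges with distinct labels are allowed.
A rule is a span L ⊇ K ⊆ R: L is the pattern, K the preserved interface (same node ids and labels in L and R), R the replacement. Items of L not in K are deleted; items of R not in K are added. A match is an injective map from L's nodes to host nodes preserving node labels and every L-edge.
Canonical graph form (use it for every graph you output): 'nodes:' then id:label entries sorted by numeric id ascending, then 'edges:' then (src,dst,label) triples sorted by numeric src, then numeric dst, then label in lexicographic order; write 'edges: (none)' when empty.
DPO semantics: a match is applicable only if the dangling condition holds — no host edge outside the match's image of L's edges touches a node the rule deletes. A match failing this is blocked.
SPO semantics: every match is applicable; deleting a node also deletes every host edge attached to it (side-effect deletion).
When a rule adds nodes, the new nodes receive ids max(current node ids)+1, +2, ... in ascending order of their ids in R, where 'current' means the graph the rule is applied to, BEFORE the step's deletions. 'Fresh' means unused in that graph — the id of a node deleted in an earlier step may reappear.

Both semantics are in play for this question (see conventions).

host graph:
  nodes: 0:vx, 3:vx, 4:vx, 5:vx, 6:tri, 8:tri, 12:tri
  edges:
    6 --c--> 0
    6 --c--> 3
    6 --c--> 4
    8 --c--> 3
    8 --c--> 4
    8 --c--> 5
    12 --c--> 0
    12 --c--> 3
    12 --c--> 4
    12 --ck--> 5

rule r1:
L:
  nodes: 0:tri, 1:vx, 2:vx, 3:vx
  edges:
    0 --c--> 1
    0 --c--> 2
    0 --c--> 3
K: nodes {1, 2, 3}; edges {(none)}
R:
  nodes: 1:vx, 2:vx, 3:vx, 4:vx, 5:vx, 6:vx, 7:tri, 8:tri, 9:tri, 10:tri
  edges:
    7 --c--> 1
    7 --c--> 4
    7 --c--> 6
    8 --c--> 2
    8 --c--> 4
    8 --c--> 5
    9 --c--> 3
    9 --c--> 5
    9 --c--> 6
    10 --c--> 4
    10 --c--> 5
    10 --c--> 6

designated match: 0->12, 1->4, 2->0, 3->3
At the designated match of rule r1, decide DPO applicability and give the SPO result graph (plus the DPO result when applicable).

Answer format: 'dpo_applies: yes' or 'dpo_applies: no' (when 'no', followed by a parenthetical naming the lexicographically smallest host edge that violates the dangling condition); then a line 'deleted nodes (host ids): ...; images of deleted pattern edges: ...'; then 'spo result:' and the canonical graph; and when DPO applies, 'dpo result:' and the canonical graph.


dpo_applies: no
(the rule deletes node 12, which keeps host edge (12,5,ck) outside the match image — the dangling condition fails, DPO blocks; SPO proceeds and side-deletes such edges)
deleted nodes (host ids): 12; images of deleted pattern edges: (12,0,c); (12,3,c); (12,4,c)
spo result:
nodes: 0:vx, 3:vx, 4:vx, 5:vx, 6:tri, 8:tri, 13:vx, 14:vx, 15:vx, 16:tri, 17:tri, 18:tri, 19:tri
edges: (6,0,c); (6,3,c); (6,4,c); (8,3,c); (8,4,c); (8,5,c); (16,4,c); (16,13,c); (16,15,c); (17,0,c); (17,13,c); (17,14,c); (18,3,c); (18,14,c); (18,15,c); (19,13,c); (19,14,c); (19,15,c)


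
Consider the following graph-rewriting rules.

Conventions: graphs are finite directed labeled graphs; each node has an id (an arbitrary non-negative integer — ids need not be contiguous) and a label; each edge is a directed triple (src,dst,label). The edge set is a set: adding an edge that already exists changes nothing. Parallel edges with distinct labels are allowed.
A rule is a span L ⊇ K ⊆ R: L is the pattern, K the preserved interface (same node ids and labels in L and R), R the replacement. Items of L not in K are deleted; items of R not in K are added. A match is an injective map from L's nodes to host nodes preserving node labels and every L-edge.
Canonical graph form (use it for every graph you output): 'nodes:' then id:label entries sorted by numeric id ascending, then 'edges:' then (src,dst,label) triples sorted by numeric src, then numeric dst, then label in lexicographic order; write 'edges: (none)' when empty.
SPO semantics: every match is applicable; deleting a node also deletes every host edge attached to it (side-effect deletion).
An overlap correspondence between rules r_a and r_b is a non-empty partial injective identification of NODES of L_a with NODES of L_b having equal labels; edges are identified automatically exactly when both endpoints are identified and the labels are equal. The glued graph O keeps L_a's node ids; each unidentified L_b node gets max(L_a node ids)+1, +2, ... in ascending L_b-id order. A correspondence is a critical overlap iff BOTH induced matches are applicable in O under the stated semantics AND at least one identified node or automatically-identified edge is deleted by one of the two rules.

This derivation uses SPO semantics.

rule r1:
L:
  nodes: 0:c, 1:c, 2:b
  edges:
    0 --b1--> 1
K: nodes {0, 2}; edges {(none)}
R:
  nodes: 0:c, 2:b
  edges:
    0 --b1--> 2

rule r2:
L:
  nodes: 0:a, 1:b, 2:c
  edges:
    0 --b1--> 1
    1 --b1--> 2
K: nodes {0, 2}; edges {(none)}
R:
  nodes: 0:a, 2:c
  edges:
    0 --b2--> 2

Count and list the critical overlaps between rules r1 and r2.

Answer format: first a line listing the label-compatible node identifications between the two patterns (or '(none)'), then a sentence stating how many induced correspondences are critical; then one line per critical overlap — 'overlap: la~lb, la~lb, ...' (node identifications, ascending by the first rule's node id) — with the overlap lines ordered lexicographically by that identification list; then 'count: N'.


label-compatible node identifications between L(r1) and L(r2): 0~2, 1~2, 2~1
4 of the induced correspondences are critical overlaps of r1 and r2.
overlap: 0~2, 2~1
overlap: 1~2
overlap: 1~2, 2~1
overlap: 2~1
count: 4


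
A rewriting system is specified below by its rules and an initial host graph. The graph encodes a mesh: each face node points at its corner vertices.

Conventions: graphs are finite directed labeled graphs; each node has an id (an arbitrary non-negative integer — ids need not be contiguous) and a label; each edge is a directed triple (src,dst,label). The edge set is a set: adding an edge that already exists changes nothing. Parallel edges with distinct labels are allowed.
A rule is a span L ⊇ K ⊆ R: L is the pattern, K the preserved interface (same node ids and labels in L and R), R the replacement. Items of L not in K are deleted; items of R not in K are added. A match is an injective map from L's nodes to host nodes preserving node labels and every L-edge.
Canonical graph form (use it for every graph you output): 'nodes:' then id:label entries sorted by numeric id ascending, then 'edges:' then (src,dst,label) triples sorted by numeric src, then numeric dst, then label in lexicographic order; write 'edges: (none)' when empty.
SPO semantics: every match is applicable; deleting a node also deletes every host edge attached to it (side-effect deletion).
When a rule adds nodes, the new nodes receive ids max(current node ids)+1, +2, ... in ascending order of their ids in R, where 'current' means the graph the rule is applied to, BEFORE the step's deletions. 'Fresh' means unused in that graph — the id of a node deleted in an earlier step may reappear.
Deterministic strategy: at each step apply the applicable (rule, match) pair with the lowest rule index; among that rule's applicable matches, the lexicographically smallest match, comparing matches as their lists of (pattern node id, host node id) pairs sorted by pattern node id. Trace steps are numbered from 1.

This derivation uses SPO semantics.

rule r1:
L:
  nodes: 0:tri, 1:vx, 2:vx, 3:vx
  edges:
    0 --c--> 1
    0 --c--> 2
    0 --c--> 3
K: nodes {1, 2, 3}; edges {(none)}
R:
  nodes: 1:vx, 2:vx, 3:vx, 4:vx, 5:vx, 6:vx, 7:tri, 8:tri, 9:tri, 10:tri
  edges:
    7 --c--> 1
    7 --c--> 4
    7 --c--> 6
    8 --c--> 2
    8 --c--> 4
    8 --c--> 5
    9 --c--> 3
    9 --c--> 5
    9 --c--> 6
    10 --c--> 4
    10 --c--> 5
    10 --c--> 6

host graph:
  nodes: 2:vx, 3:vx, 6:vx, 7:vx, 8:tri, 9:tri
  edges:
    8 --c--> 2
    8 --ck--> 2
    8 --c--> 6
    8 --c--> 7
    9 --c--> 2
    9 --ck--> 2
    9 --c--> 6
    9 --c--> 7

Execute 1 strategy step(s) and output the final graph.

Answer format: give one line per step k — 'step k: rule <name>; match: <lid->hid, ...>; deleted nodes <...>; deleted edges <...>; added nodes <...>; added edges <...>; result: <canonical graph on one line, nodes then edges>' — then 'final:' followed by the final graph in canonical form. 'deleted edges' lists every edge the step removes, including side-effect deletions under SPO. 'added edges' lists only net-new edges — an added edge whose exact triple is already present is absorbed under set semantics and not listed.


step 1: rule r1; match: 0->8, 1->2, 2->6, 3->7; deleted nodes 8; deleted edges (8,2,c); (8,2,ck); (8,6,c); (8,7,c); added nodes 10, 11, 12, 13, 14, 15, 16; added edges (13,2,c); (13,10,c); (13,12,c); (14,6,c); (14,10,c); (14,11,c); (15,7,c); (15,11,c); (15,12,c); (16,10,c); (16,11,c); (16,12,c); result: nodes: 2:vx, 3:vx, 6:vx, 7:vx, 9:tri, 10:vx, 11:vx, 12:vx, 13:tri, 14:tri, 15:tri, 16:tri edges: (9,2,c); (9,2,ck); (9,6,c); (9,7,c); (13,2,c); (13,10,c); (13,12,c); (14,6,c); (14,10,c); (14,11,c); (15,7,c); (15,11,c); (15,12,c); (16,10,c); (16,11,c); (16,12,c)
final:
nodes: 2:vx, 3:vx, 6:vx, 7:vx, 9:tri, 10:vx, 11:vx, 12:vx, 13:tri, 14:tri, 15:tri, 16:tri
edges: (9,2,c); (9,2,ck); (9,6,c); (9,7,c); (13,2,c); (13,10,c); (13,12,c); (14,6,c); (14,10,c); (14,11,c); (15,7,c); (15,11,c); (15,12,c); (16,10,c); (16,11,c); (16,12,c)
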